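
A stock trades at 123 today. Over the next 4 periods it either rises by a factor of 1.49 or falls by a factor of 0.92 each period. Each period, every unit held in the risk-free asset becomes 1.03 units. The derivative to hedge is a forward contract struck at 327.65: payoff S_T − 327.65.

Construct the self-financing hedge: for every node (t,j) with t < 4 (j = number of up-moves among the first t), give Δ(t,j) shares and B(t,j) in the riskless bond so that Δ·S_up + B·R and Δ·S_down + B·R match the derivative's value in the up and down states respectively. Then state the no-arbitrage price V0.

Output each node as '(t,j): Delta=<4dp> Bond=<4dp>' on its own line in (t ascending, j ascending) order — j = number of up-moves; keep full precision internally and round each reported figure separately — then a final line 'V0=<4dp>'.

(0,0): Delta=1.0000 Bond=-291.1128
(1,0): Delta=1.0000 Bond=-299.8462
(1,1): Delta=1.0000 Bond=-299.8462
(2,0): Delta=1.0000 Bond=-308.8415
(2,1): Delta=1.0000 Bond=-308.8415
(2,2): Delta=1.0000 Bond=-308.8415
(3,0): Delta=1.0000 Bond=-318.1068
(3,1): Delta=1.0000 Bond=-318.1068
(3,2): Delta=1.0000 Bond=-318.1068
(3,3): Delta=1.0000 Bond=-318.1068
V0=-168.1128

Risk-neutral probability p* = (R−d)/(u−d) = (1.03−0.92)/(1.49−0.92) = 0.1930.
Payoff layer (t=4): V(4,0)=-239.5337, V(4,1)=-184.9399, V(4,2)=-96.5216, V(4,3)=46.6775, V(4,4)=278.5978
(3,0): S=95.7786. Δ = (V_up−V_dn)/(S_up−S_dn) = (-184.9399−-239.5337)/(142.7101−88.1163) = 1.0000. V = [p*·-184.9399 + (1−p*)·-239.5337]/1.03 = -222.3282. B = V − Δ·S = -318.1068.
(3,1): S=155.1197. Δ = (V_up−V_dn)/(S_up−S_dn) = (-96.5216−-184.9399)/(231.1284−142.7101) = 1.0000. V = [p*·-96.5216 + (1−p*)·-184.9399]/1.03 = -162.9871. B = V − Δ·S = -318.1068.
(3,2): S=251.2265. Δ = (V_up−V_dn)/(S_up−S_dn) = (46.6775−-96.5216)/(374.3275−231.1284) = 1.0000. V = [p*·46.6775 + (1−p*)·-96.5216]/1.03 = -66.8803. B = V − Δ·S = -318.1068.
(3,3): S=406.8777. Δ = (V_up−V_dn)/(S_up−S_dn) = (278.5978−46.6775)/(606.2478−374.3275) = 1.0000. V = [p*·278.5978 + (1−p*)·46.6775]/1.03 = 88.7709. B = V − Δ·S = -318.1068.
(2,0): S=104.1072. Δ = (V_up−V_dn)/(S_up−S_dn) = (-162.9871−-222.3282)/(155.1197−95.7786) = 1.0000. V = [p*·-162.9871 + (1−p*)·-222.3282]/1.03 = -204.7343. B = V − Δ·S = -308.8415.
(2,1): S=168.6084. Δ = (V_up−V_dn)/(S_up−S_dn) = (-66.8803−-162.9871)/(251.2265−155.1197) = 1.0000. V = [p*·-66.8803 + (1−p*)·-162.9871]/1.03 = -140.2331. B = V − Δ·S = -308.8415.
(2,2): S=273.0723. Δ = (V_up−V_dn)/(S_up−S_dn) = (88.7709−-66.8803)/(406.8777−251.2265) = 1.0000. V = [p*·88.7709 + (1−p*)·-66.8803]/1.03 = -35.7692. B = V − Δ·S = -308.8415.
(1,0): S=113.1600. Δ = (V_up−V_dn)/(S_up−S_dn) = (-140.2331−-204.7343)/(168.6084−104.1072) = 1.0000. V = [p*·-140.2331 + (1−p*)·-204.7343]/1.03 = -186.6862. B = V − Δ·S = -299.8462.
(1,1): S=183.2700. Δ = (V_up−V_dn)/(S_up−S_dn) = (-35.7692−-140.2331)/(273.0723−168.6084) = 1.0000. V = [p*·-35.7692 + (1−p*)·-140.2331]/1.03 = -116.5762. B = V − Δ·S = -299.8462.
(0,0): S=123.0000. Δ = (V_up−V_dn)/(S_up−S_dn) = (-116.5762−-186.6862)/(183.2700−113.1600) = 1.0000. V = [p*·-116.5762 + (1−p*)·-186.6862]/1.03 = -168.1128. B = V − Δ·S = -291.1128.
Each (Δ,B) replicates both successor values, so the strategy is self-financing and V0 is arbitrage-free.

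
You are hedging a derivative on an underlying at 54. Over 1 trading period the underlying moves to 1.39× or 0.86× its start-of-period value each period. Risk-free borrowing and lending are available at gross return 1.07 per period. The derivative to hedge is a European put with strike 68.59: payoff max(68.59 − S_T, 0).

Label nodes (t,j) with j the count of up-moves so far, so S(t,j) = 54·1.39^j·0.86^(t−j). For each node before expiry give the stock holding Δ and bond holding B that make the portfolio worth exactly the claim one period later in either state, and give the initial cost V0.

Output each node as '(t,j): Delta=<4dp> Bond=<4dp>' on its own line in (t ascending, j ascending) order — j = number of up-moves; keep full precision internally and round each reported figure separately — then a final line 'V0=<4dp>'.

(0,0): Delta=-0.7739 Bond=54.2911
V0=12.4987

Risk-neutral probability p* = (R−d)/(u−d) = (1.07−0.86)/(1.39−0.86) = 0.3962.
At expiry t=1: V(1,0)=22.1500, V(1,1)=0.0000
(0,0): S=54.0000. Δ = (V_up−V_dn)/(S_up−S_dn) = (0.0000−22.1500)/(75.0600−46.4400) = -0.7739. V = [p*·0.0000 + (1−p*)·22.1500]/1.07 = 12.4987. B = V − Δ·S = 54.2911.
Root portfolio cost Δ·54+B reproduces V0=12.4987.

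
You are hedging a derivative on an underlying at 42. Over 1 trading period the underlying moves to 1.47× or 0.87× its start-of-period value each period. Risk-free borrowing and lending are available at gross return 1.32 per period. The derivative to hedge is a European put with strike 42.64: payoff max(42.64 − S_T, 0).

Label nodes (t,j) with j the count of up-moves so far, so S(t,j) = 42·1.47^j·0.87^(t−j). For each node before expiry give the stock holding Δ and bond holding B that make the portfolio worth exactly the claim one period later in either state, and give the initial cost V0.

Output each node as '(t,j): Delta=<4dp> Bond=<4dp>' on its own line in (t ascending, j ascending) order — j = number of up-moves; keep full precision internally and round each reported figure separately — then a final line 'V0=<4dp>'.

Under the risk-neutral measure, an up-move has probability p* = (R−d)/(u−d) = 0.7500 and values discount at R = 1.32.
Payoff layer (t=1): V(1,0)=6.1000, V(1,1)=0.0000
(0,0): S=42.0000. Δ = (V_up−V_dn)/(S_up−S_dn) = (0.0000−6.1000)/(61.7400−36.5400) = -0.2421. V = [p*·0.0000 + (1−p*)·6.1000]/1.32 = 1.1553. B = V − Δ·S = 11.3220.
Self-financing check: at every node Δ·S+B equals the discounted successor values.

(0,0): Delta=-0.2421 Bond=11.3220
V0=1.1553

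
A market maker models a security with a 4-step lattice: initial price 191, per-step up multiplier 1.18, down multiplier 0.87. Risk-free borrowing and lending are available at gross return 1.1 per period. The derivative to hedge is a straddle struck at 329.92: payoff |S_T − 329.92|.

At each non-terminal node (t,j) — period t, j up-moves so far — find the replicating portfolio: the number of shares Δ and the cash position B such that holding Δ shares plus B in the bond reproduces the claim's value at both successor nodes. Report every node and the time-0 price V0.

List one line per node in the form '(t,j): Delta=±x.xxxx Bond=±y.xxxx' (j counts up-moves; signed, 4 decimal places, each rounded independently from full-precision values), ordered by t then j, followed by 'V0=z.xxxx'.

(0,0): Delta=-0.5814 Bond=162.1056
(1,0): Delta=-1.0000 Bond=247.8738
(1,1): Delta=-0.4741 Bond=154.1222
(2,0): Delta=-1.0000 Bond=272.6612
(2,1): Delta=-1.0000 Bond=272.6612
(2,2): Delta=-0.3392 Bond=133.6643
(3,0): Delta=-1.0000 Bond=299.9273
(3,1): Delta=-1.0000 Bond=299.9273
(3,2): Delta=-1.0000 Bond=299.9273
(3,3): Delta=-0.1697 Bond=93.8493
V0=51.0569

Risk-neutral probability p* = (R−d)/(u−d) = (1.1−0.87)/(1.18−0.87) = 0.7419.
Payoff layer (t=4): V(4,0)=220.4966, V(4,1)=181.5066, V(4,2)=128.6237, V(4,3)=56.8974, V(4,4)=40.3866
(3,0): S=125.7741. Δ = (V_up−V_dn)/(S_up−S_dn) = (181.5066−220.4966)/(148.4134−109.4234) = -1.0000. V = [p*·181.5066 + (1−p*)·220.4966]/1.1 = 174.1532. B = V − Δ·S = 299.9273.
(3,1): S=170.5901. Δ = (V_up−V_dn)/(S_up−S_dn) = (128.6237−181.5066)/(201.2963−148.4134) = -1.0000. V = [p*·128.6237 + (1−p*)·181.5066]/1.1 = 129.3372. B = V − Δ·S = 299.9273.
(3,2): S=231.3751. Δ = (V_up−V_dn)/(S_up−S_dn) = (56.8974−128.6237)/(273.0226−201.2963) = -1.0000. V = [p*·56.8974 + (1−p*)·128.6237]/1.1 = 68.5522. B = V − Δ·S = 299.9273.
(3,3): S=313.8191. Δ = (V_up−V_dn)/(S_up−S_dn) = (40.3866−56.8974)/(370.3066−273.0226) = -0.1697. V = [p*·40.3866 + (1−p*)·56.8974]/1.1 = 40.5886. B = V − Δ·S = 93.8493.
(2,0): S=144.5679. Δ = (V_up−V_dn)/(S_up−S_dn) = (129.3372−174.1532)/(170.5901−125.7741) = -1.0000. V = [p*·129.3372 + (1−p*)·174.1532]/1.1 = 128.0933. B = V − Δ·S = 272.6612.
(2,1): S=196.0806. Δ = (V_up−V_dn)/(S_up−S_dn) = (68.5522−129.3372)/(231.3751−170.5901) = -1.0000. V = [p*·68.5522 + (1−p*)·129.3372]/1.1 = 76.5806. B = V − Δ·S = 272.6612.
(2,2): S=265.9484. Δ = (V_up−V_dn)/(S_up−S_dn) = (40.5886−68.5522)/(313.8191−231.3751) = -0.3392. V = [p*·40.5886 + (1−p*)·68.5522]/1.1 = 43.4591. B = V − Δ·S = 133.6643.
(1,0): S=166.1700. Δ = (V_up−V_dn)/(S_up−S_dn) = (76.5806−128.0933)/(196.0806−144.5679) = -1.0000. V = [p*·76.5806 + (1−p*)·128.0933]/1.1 = 81.7038. B = V − Δ·S = 247.8738.
(1,1): S=225.3800. Δ = (V_up−V_dn)/(S_up−S_dn) = (43.4591−76.5806)/(265.9484−196.0806) = -0.4741. V = [p*·43.4591 + (1−p*)·76.5806]/1.1 = 47.2787. B = V − Δ·S = 154.1222.
(0,0): S=191.0000. Δ = (V_up−V_dn)/(S_up−S_dn) = (47.2787−81.7038)/(225.3800−166.1700) = -0.5814. V = [p*·47.2787 + (1−p*)·81.7038]/1.1 = 51.0569. B = V − Δ·S = 162.1056.
Root portfolio cost Δ·191+B reproduces V0=51.0569.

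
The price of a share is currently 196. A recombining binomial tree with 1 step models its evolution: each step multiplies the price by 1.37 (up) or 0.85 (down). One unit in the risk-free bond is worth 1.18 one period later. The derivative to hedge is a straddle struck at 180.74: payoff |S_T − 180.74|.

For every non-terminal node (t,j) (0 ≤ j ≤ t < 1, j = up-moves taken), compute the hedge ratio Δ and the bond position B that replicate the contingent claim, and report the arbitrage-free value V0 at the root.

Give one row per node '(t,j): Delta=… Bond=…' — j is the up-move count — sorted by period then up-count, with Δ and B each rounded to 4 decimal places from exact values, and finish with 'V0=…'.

(0,0): Delta=0.7225 Bond=-90.0280
V0=51.5874

No-arbitrage ⇒ martingale measure with p* = (R−d)/(u−d) = 0.6346.
Terminal payoffs: V(1,0)=14.1400, V(1,1)=87.7800
(0,0): S=196.0000. Δ = (V_up−V_dn)/(S_up−S_dn) = (87.7800−14.1400)/(268.5200−166.6000) = 0.7225. V = [p*·87.7800 + (1−p*)·14.1400]/1.18 = 51.5874. B = V − Δ·S = -90.0280.
Self-financing check: at every node Δ·S+B equals the discounted successor values.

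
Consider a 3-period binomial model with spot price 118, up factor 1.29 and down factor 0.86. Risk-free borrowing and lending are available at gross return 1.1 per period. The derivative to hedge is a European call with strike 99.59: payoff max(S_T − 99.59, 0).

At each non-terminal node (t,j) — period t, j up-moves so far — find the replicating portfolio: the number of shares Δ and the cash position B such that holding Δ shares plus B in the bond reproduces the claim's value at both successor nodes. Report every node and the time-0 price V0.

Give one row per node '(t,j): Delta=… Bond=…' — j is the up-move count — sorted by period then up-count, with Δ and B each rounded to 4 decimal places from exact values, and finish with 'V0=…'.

Risk-neutral probability p* = (R−d)/(u−d) = (1.1−0.86)/(1.29−0.86) = 0.5581.
Terminal values V(3,·): V(3,0)=0.0000, V(3,1)=12.9919, V(3,2)=69.2829, V(3,3)=153.7193
(2,0): S=87.2728. Δ = (V_up−V_dn)/(S_up−S_dn) = (12.9919−0.0000)/(112.5819−75.0546) = 0.3462. V = [p*·12.9919 + (1−p*)·0.0000]/1.1 = 6.5921. B = V − Δ·S = -23.6217.
(2,1): S=130.9092. Δ = (V_up−V_dn)/(S_up−S_dn) = (69.2829−12.9919)/(168.8729−112.5819) = 1.0000. V = [p*·69.2829 + (1−p*)·12.9919]/1.1 = 40.3728. B = V − Δ·S = -90.5364.
(2,2): S=196.3638. Δ = (V_up−V_dn)/(S_up−S_dn) = (153.7193−69.2829)/(253.3093−168.8729) = 1.0000. V = [p*·153.7193 + (1−p*)·69.2829]/1.1 = 105.8274. B = V − Δ·S = -90.5364.
(1,0): S=101.4800. Δ = (V_up−V_dn)/(S_up−S_dn) = (40.3728−6.5921)/(130.9092−87.2728) = 0.7741. V = [p*·40.3728 + (1−p*)·6.5921]/1.1 = 23.1331. B = V − Δ·S = -55.4267.
(1,1): S=152.2200. Δ = (V_up−V_dn)/(S_up−S_dn) = (105.8274−40.3728)/(196.3638−130.9092) = 1.0000. V = [p*·105.8274 + (1−p*)·40.3728]/1.1 = 69.9142. B = V − Δ·S = -82.3058.
(0,0): S=118.0000. Δ = (V_up−V_dn)/(S_up−S_dn) = (69.9142−23.1331)/(152.2200−101.4800) = 0.9220. V = [p*·69.9142 + (1−p*)·23.1331]/1.1 = 44.7668. B = V − Δ·S = -64.0264.
Check: Δ(0,0)·S0 + B(0,0) = 44.7668 = V0.

(0,0): Delta=0.9220 Bond=-64.0264
(1,0): Delta=0.7741 Bond=-55.4267
(1,1): Delta=1.0000 Bond=-82.3058
(2,0): Delta=0.3462 Bond=-23.6217
(2,1): Delta=1.0000 Bond=-90.5364
(2,2): Delta=1.0000 Bond=-90.5364
V0=44.7668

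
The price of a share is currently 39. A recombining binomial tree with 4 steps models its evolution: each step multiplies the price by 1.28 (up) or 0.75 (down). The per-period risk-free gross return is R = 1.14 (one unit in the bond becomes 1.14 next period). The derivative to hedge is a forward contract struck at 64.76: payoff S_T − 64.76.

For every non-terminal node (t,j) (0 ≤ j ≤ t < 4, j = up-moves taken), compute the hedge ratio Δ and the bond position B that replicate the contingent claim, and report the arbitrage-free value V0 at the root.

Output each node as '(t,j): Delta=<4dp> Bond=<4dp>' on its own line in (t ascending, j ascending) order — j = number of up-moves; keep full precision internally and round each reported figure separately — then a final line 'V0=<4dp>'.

Since d<R<u, set p* = (R−d)/(u−d) = 0.7358; price each node as the discounted p*-expectation of its children.
Terminal values V(4,·): V(4,0)=-52.4202, V(4,1)=-43.7000, V(4,2)=-28.8176, V(4,3)=-3.4183, V(4,4)=39.9298
(3,0): S=16.4531. Δ = (V_up−V_dn)/(S_up−S_dn) = (-43.7000−-52.4202)/(21.0600−12.3398) = 1.0000. V = [p*·-43.7000 + (1−p*)·-52.4202]/1.14 = -40.3539. B = V − Δ·S = -56.8070.
(3,1): S=28.0800. Δ = (V_up−V_dn)/(S_up−S_dn) = (-28.8176−-43.7000)/(35.9424−21.0600) = 1.0000. V = [p*·-28.8176 + (1−p*)·-43.7000]/1.14 = -28.7270. B = V − Δ·S = -56.8070.
(3,2): S=47.9232. Δ = (V_up−V_dn)/(S_up−S_dn) = (-3.4183−-28.8176)/(61.3417−35.9424) = 1.0000. V = [p*·-3.4183 + (1−p*)·-28.8176]/1.14 = -8.8838. B = V − Δ·S = -56.8070.
(3,3): S=81.7889. Δ = (V_up−V_dn)/(S_up−S_dn) = (39.9298−-3.4183)/(104.6898−61.3417) = 1.0000. V = [p*·39.9298 + (1−p*)·-3.4183]/1.14 = 24.9819. B = V − Δ·S = -56.8070.
(2,0): S=21.9375. Δ = (V_up−V_dn)/(S_up−S_dn) = (-28.7270−-40.3539)/(28.0800−16.4531) = 1.0000. V = [p*·-28.7270 + (1−p*)·-40.3539]/1.14 = -27.8932. B = V − Δ·S = -49.8307.
(2,1): S=37.4400. Δ = (V_up−V_dn)/(S_up−S_dn) = (-8.8838−-28.7270)/(47.9232−28.0800) = 1.0000. V = [p*·-8.8838 + (1−p*)·-28.7270]/1.14 = -12.3907. B = V − Δ·S = -49.8307.
(2,2): S=63.8976. Δ = (V_up−V_dn)/(S_up−S_dn) = (24.9819−-8.8838)/(81.7889−47.9232) = 1.0000. V = [p*·24.9819 + (1−p*)·-8.8838]/1.14 = 14.0669. B = V − Δ·S = -49.8307.
(1,0): S=29.2500. Δ = (V_up−V_dn)/(S_up−S_dn) = (-12.3907−-27.8932)/(37.4400−21.9375) = 1.0000. V = [p*·-12.3907 + (1−p*)·-27.8932]/1.14 = -14.4612. B = V − Δ·S = -43.7112.
(1,1): S=49.9200. Δ = (V_up−V_dn)/(S_up−S_dn) = (14.0669−-12.3907)/(63.8976−37.4400) = 1.0000. V = [p*·14.0669 + (1−p*)·-12.3907]/1.14 = 6.2088. B = V − Δ·S = -43.7112.
(0,0): S=39.0000. Δ = (V_up−V_dn)/(S_up−S_dn) = (6.2088−-14.4612)/(49.9200−29.2500) = 1.0000. V = [p*·6.2088 + (1−p*)·-14.4612]/1.14 = 0.6569. B = V − Δ·S = -38.3431.
Check: Δ(0,0)·S0 + B(0,0) = 0.6569 = V0.

(0,0): Delta=1.0000 Bond=-38.3431
(1,0): Delta=1.0000 Bond=-43.7112
(1,1): Delta=1.0000 Bond=-43.7112
(2,0): Delta=1.0000 Bond=-49.8307
(2,1): Delta=1.0000 Bond=-49.8307
(2,2): Delta=1.0000 Bond=-49.8307
(3,0): Delta=1.0000 Bond=-56.8070
(3,1): Delta=1.0000 Bond=-56.8070
(3,2): Delta=1.0000 Bond=-56.8070
(3,3): Delta=1.0000 Bond=-56.8070
V0=0.6569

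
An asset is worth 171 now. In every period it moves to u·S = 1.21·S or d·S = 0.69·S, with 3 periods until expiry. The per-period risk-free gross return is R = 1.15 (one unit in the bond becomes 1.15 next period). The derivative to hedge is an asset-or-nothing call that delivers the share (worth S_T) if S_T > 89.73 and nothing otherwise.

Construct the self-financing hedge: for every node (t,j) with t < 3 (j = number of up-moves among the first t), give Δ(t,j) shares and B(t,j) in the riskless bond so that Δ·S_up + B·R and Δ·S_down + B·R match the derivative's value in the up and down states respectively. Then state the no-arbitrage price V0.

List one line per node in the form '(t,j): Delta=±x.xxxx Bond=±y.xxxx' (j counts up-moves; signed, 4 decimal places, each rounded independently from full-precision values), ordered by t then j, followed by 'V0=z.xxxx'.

Since d<R<u, set p* = (R−d)/(u−d) = 0.8846; price each node as the discounted p*-expectation of its children.
At expiry t=3: V(3,0)=0.0000, V(3,1)=98.5099, V(3,2)=172.7492, V(3,3)=302.9369
Node (2,0) S=81.4131: V=(p*·98.5099+(1−p*)·0.0000)/1.15=75.7768; Δ=(98.5099−0.0000)/(98.5099−56.1750)=2.3269; B=V−Δ·S=-113.6652
Node (2,1) S=142.7679: V=(p*·172.7492+(1−p*)·98.5099)/1.15=142.7679; Δ=(172.7492−98.5099)/(172.7492−98.5099)=1.0000; B=V−Δ·S=0.0000
Node (2,2) S=250.3611: V=(p*·302.9369+(1−p*)·172.7492)/1.15=250.3611; Δ=(302.9369−172.7492)/(302.9369−172.7492)=1.0000; B=V−Δ·S=0.0000
Node (1,0) S=117.9900: V=(p*·142.7679+(1−p*)·75.7768)/1.15=117.4245; Δ=(142.7679−75.7768)/(142.7679−81.4131)=1.0919; B=V−Δ·S=-11.4045
Node (1,1) S=206.9100: V=(p*·250.3611+(1−p*)·142.7679)/1.15=206.9100; Δ=(250.3611−142.7679)/(250.3611−142.7679)=1.0000; B=V−Δ·S=0.0000
Node (0,0) S=171.0000: V=(p*·206.9100+(1−p*)·117.4245)/1.15=170.9433; Δ=(206.9100−117.4245)/(206.9100−117.9900)=1.0064; B=V−Δ·S=-1.1443
Each (Δ,B) replicates both successor values, so the strategy is self-financing and V0 is arbitrage-free.

(0,0): Delta=1.0064 Bond=-1.1443
(1,0): Delta=1.0919 Bond=-11.4045
(1,1): Delta=1.0000 Bond=0.0000
(2,0): Delta=2.3269 Bond=-113.6652
(2,1): Delta=1.0000 Bond=0.0000
(2,2): Delta=1.0000 Bond=0.0000
V0=170.9433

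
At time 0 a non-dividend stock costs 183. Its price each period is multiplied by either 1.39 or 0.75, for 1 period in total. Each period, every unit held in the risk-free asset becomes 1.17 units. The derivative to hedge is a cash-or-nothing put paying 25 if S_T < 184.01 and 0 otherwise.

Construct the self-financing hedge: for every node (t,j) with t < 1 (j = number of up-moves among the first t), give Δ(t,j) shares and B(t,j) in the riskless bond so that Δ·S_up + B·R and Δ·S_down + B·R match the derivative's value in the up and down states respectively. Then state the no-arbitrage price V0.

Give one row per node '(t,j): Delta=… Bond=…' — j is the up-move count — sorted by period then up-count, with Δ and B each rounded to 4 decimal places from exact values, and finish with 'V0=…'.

(0,0): Delta=-0.2135 Bond=46.4076
V0=7.3451

Risk-neutral probability p* = (R−d)/(u−d) = (1.17−0.75)/(1.39−0.75) = 0.6562.
Payoff layer (t=1): V(1,0)=25.0000, V(1,1)=0.0000
(0,0): S=183.0000. Δ = (V_up−V_dn)/(S_up−S_dn) = (0.0000−25.0000)/(254.3700−137.2500) = -0.2135. V = [p*·0.0000 + (1−p*)·25.0000]/1.17 = 7.3451. B = V − Δ·S = 46.4076.
Each (Δ,B) replicates both successor values, so the strategy is self-financing and V0 is arbitrage-free.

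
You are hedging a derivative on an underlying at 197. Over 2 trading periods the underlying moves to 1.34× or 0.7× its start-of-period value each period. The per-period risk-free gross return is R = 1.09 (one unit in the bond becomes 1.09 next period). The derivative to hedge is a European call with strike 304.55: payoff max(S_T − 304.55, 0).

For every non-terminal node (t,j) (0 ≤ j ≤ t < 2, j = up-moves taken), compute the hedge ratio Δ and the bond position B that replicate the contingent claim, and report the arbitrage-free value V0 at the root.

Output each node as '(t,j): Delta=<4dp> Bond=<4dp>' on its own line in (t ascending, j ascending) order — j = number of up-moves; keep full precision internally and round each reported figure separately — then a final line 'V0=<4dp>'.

(0,0): Delta=0.2181 Bond=-27.5909
(1,0): Delta=0.0000 Bond=0.0000
(1,1): Delta=0.2911 Bond=-49.3524
V0=15.3721

Risk-neutral probability p* = (R−d)/(u−d) = (1.09−0.7)/(1.34−0.7) = 0.6094.
Terminal values V(2,·): V(2,0)=0.0000, V(2,1)=0.0000, V(2,2)=49.1832
Node (1,0) S=137.9000: V=(p*·0.0000+(1−p*)·0.0000)/1.09=0.0000; Δ=(0.0000−0.0000)/(184.7860−96.5300)=0.0000; B=V−Δ·S=0.0000
Node (1,1) S=263.9800: V=(p*·49.1832+(1−p*)·0.0000)/1.09=27.4963; Δ=(49.1832−0.0000)/(353.7332−184.7860)=0.2911; B=V−Δ·S=-49.3524
Node (0,0) S=197.0000: V=(p*·27.4963+(1−p*)·0.0000)/1.09=15.3721; Δ=(27.4963−0.0000)/(263.9800−137.9000)=0.2181; B=V−Δ·S=-27.5909
Root portfolio cost Δ·197+B reproduces V0=15.3721.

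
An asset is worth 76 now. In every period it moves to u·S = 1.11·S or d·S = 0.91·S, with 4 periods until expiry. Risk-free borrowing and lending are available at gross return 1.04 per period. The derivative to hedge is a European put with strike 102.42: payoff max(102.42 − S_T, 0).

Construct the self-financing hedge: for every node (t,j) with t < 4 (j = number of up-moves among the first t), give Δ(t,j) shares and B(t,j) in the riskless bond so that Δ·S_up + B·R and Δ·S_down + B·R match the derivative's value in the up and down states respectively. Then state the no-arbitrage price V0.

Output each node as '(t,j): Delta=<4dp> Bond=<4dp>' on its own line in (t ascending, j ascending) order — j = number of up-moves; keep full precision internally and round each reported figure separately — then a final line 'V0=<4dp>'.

No-arbitrage ⇒ martingale measure with p* = (R−d)/(u−d) = 0.6500.
Terminal payoffs: V(4,0)=50.3030, V(4,1)=38.8488, V(4,2)=24.8770, V(4,3)=7.8346, V(4,4)=0.0000
Node (3,0) S=57.2714: V=(p*·38.8488+(1−p*)·50.3030)/1.04=41.2094; Δ=(38.8488−50.3030)/(63.5712−52.1170)=-1.0000; B=V−Δ·S=98.4808
Node (3,1) S=69.8585: V=(p*·24.8770+(1−p*)·38.8488)/1.04=28.6223; Δ=(24.8770−38.8488)/(77.5430−63.5712)=-1.0000; B=V−Δ·S=98.4808
Node (3,2) S=85.2120: V=(p*·7.8346+(1−p*)·24.8770)/1.04=13.2687; Δ=(7.8346−24.8770)/(94.5854−77.5430)=-1.0000; B=V−Δ·S=98.4808
Node (3,3) S=103.9400: V=(p*·0.0000+(1−p*)·7.8346)/1.04=2.6367; Δ=(0.0000−7.8346)/(115.3734−94.5854)=-0.3769; B=V−Δ·S=41.8099
Node (2,0) S=62.9356: V=(p*·28.6223+(1−p*)·41.2094)/1.04=31.7574; Δ=(28.6223−41.2094)/(69.8585−57.2714)=-1.0000; B=V−Δ·S=94.6930
Node (2,1) S=76.7676: V=(p*·13.2687+(1−p*)·28.6223)/1.04=17.9254; Δ=(13.2687−28.6223)/(85.2120−69.8585)=-1.0000; B=V−Δ·S=94.6930
Node (2,2) S=93.6396: V=(p*·2.6367+(1−p*)·13.2687)/1.04=6.1134; Δ=(2.6367−13.2687)/(103.9400−85.2120)=-0.5677; B=V−Δ·S=59.2737
Node (1,0) S=69.1600: V=(p*·17.9254+(1−p*)·31.7574)/1.04=21.8910; Δ=(17.9254−31.7574)/(76.7676−62.9356)=-1.0000; B=V−Δ·S=91.0510
Node (1,1) S=84.3600: V=(p*·6.1134+(1−p*)·17.9254)/1.04=9.8534; Δ=(6.1134−17.9254)/(93.6396−76.7676)=-0.7001; B=V−Δ·S=68.9139
Node (0,0) S=76.0000: V=(p*·9.8534+(1−p*)·21.8910)/1.04=13.5256; Δ=(9.8534−21.8910)/(84.3600−69.1600)=-0.7919; B=V−Δ·S=73.7134
Check: Δ(0,0)·S0 + B(0,0) = 13.5256 = V0.

(0,0): Delta=-0.7919 Bond=73.7134
(1,0): Delta=-1.0000 Bond=91.0510
(1,1): Delta=-0.7001 Bond=68.9139
(2,0): Delta=-1.0000 Bond=94.6930
(2,1): Delta=-1.0000 Bond=94.6930
(2,2): Delta=-0.5677 Bond=59.2737
(3,0): Delta=-1.0000 Bond=98.4808
(3,1): Delta=-1.0000 Bond=98.4808
(3,2): Delta=-1.0000 Bond=98.4808
(3,3): Delta=-0.3769 Bond=41.8099
V0=13.5256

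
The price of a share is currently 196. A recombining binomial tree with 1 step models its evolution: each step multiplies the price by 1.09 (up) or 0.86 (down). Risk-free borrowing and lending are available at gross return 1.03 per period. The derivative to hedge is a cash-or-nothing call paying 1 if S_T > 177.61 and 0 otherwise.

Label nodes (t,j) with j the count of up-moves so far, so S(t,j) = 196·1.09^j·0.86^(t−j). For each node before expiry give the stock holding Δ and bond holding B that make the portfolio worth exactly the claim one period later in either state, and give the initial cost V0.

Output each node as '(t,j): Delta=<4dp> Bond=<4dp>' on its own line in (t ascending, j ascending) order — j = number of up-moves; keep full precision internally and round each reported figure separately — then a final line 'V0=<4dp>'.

Under the risk-neutral measure, an up-move has probability p* = (R−d)/(u−d) = 0.7391 and values discount at R = 1.03.
At expiry t=1: V(1,0)=0.0000, V(1,1)=1.0000
(0,0): S=196.0000. Δ = (V_up−V_dn)/(S_up−S_dn) = (1.0000−0.0000)/(213.6400−168.5600) = 0.0222. V = [p*·1.0000 + (1−p*)·0.0000]/1.03 = 0.7176. B = V − Δ·S = -3.6302.
Self-financing check: at every node Δ·S+B equals the discounted successor values.

(0,0): Delta=0.0222 Bond=-3.6302
V0=0.7176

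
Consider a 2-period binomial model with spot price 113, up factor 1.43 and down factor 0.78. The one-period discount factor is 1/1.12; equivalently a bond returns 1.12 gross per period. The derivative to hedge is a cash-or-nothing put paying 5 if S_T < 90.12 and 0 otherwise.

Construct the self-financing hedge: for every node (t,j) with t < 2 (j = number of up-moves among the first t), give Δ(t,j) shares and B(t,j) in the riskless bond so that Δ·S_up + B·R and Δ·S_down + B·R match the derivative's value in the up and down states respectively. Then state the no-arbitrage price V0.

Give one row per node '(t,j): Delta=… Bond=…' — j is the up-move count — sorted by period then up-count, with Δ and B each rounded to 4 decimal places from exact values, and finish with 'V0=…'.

No-arbitrage ⇒ martingale measure with p* = (R−d)/(u−d) = 0.5231.
At expiry t=2: V(2,0)=5.0000, V(2,1)=0.0000, V(2,2)=0.0000
(1,0): S=88.1400. Δ = (V_up−V_dn)/(S_up−S_dn) = (0.0000−5.0000)/(126.0402−68.7492) = -0.0873. V = [p*·0.0000 + (1−p*)·5.0000]/1.12 = 2.1291. B = V − Δ·S = 9.8214.
(1,1): S=161.5900. Δ = (V_up−V_dn)/(S_up−S_dn) = (0.0000−0.0000)/(231.0737−126.0402) = 0.0000. V = [p*·0.0000 + (1−p*)·0.0000]/1.12 = 0.0000. B = V − Δ·S = 0.0000.
(0,0): S=113.0000. Δ = (V_up−V_dn)/(S_up−S_dn) = (0.0000−2.1291)/(161.5900−88.1400) = -0.0290. V = [p*·0.0000 + (1−p*)·2.1291]/1.12 = 0.9066. B = V − Δ·S = 4.1822.
Root portfolio cost Δ·113+B reproduces V0=0.9066.

(0,0): Delta=-0.0290 Bond=4.1822
(1,0): Delta=-0.0873 Bond=9.8214
(1,1): Delta=0.0000 Bond=0.0000
V0=0.9066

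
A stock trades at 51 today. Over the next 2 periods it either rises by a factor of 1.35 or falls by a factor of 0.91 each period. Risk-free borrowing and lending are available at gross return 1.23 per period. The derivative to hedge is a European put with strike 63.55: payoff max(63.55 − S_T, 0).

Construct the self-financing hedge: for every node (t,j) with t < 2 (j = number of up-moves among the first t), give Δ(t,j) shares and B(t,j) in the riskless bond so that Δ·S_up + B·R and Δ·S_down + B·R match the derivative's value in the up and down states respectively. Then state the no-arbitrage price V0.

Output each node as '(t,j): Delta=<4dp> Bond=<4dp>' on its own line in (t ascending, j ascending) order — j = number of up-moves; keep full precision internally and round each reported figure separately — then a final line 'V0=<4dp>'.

No-arbitrage ⇒ martingale measure with p* = (R−d)/(u−d) = 0.7273.
Terminal payoffs: V(2,0)=21.3169, V(2,1)=0.8965, V(2,2)=0.0000
  t=1,j=0: stock 46.4100 → up 62.6535 (V=0.8965), down 42.2331 (V=21.3169). Price 5.2567; hedge Δ=-1.0000, bond B=51.6667.
  t=1,j=1: stock 68.8500 → up 92.9475 (V=0.0000), down 62.6535 (V=0.8965). Price 0.1988; hedge Δ=-0.0296, bond B=2.2363.
  t=0,j=0: stock 51.0000 → up 68.8500 (V=0.1988), down 46.4100 (V=5.2567). Price 1.2831; hedge Δ=-0.2254, bond B=12.7783.
Self-financing check: at every node Δ·S+B equals the discounted successor values.

(0,0): Delta=-0.2254 Bond=12.7783
(1,0): Delta=-1.0000 Bond=51.6667
(1,1): Delta=-0.0296 Bond=2.2363
V0=1.2831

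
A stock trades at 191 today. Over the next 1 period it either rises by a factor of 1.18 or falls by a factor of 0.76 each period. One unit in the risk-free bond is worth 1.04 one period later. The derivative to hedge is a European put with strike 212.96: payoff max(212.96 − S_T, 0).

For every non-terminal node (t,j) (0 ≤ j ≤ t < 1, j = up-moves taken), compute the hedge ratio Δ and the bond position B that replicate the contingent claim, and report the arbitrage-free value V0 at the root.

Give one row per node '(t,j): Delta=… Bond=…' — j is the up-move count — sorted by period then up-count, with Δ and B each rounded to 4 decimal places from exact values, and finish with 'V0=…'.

(0,0): Delta=-0.8452 Bond=183.1593
V0=21.7308

Since d<R<u, set p* = (R−d)/(u−d) = 0.6667; price each node as the discounted p*-expectation of its children.
Payoff layer (t=1): V(1,0)=67.8000, V(1,1)=0.0000
(0,0): S=191.0000. Δ = (V_up−V_dn)/(S_up−S_dn) = (0.0000−67.8000)/(225.3800−145.1600) = -0.8452. V = [p*·0.0000 + (1−p*)·67.8000]/1.04 = 21.7308. B = V − Δ·S = 183.1593.
Each (Δ,B) replicates both successor values, so the strategy is self-financing and V0 is arbitrage-free.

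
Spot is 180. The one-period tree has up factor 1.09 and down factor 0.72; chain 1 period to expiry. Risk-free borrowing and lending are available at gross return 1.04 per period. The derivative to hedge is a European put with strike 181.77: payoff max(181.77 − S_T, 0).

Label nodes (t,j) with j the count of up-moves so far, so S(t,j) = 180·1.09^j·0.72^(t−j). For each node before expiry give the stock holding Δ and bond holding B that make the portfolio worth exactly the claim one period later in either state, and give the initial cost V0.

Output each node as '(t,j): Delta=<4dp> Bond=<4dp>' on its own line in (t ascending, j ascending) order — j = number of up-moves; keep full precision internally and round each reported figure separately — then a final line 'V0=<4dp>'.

No-arbitrage ⇒ martingale measure with p* = (R−d)/(u−d) = 0.8649.
Payoff layer (t=1): V(1,0)=52.1700, V(1,1)=0.0000
  t=0,j=0: stock 180.0000 → up 196.2000 (V=0.0000), down 129.6000 (V=52.1700). Price 6.7788; hedge Δ=-0.7833, bond B=147.7788.
Root portfolio cost Δ·180+B reproduces V0=6.7788.

(0,0): Delta=-0.7833 Bond=147.7788
V0=6.7788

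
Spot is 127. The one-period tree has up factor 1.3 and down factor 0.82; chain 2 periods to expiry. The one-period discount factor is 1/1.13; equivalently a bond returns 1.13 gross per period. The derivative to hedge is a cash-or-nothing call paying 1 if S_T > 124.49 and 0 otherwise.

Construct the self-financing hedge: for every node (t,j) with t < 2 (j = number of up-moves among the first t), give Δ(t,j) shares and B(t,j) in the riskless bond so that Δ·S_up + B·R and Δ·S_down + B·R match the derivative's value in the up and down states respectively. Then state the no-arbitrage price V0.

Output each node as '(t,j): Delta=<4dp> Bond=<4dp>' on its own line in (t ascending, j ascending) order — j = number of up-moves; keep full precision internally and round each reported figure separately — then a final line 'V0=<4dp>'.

(0,0): Delta=0.0051 Bond=0.0320
(1,0): Delta=0.0200 Bond=-1.5118
(1,1): Delta=0.0000 Bond=0.8850
V0=0.6849

Risk-neutral probability p* = (R−d)/(u−d) = (1.13−0.82)/(1.3−0.82) = 0.6458.
Terminal payoffs: V(2,0)=0.0000, V(2,1)=1.0000, V(2,2)=1.0000
  t=1,j=0: stock 104.1400 → up 135.3820 (V=1.0000), down 85.3948 (V=0.0000). Price 0.5715; hedge Δ=0.0200, bond B=-1.5118.
  t=1,j=1: stock 165.1000 → up 214.6300 (V=1.0000), down 135.3820 (V=1.0000). Price 0.8850; hedge Δ=0.0000, bond B=0.8850.
  t=0,j=0: stock 127.0000 → up 165.1000 (V=0.8850), down 104.1400 (V=0.5715). Price 0.6849; hedge Δ=0.0051, bond B=0.0320.
Self-financing check: at every node Δ·S+B equals the discounted successor values.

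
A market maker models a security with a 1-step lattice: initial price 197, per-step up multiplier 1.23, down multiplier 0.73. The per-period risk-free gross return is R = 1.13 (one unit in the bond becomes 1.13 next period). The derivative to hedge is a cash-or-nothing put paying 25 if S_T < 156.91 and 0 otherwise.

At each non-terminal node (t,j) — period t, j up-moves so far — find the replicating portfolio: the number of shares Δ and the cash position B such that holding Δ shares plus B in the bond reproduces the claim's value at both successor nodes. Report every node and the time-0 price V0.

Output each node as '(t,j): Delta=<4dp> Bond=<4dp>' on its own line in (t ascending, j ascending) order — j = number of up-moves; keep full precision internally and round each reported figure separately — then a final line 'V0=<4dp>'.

Under the risk-neutral measure, an up-move has probability p* = (R−d)/(u−d) = 0.8000 and values discount at R = 1.13.
Payoff layer (t=1): V(1,0)=25.0000, V(1,1)=0.0000
  t=0,j=0: stock 197.0000 → up 242.3100 (V=0.0000), down 143.8100 (V=25.0000). Price 4.4248; hedge Δ=-0.2538, bond B=54.4248.
The time-0 hedge costs 4.4248, which is the no-arbitrage price.

(0,0): Delta=-0.2538 Bond=54.4248
V0=4.4248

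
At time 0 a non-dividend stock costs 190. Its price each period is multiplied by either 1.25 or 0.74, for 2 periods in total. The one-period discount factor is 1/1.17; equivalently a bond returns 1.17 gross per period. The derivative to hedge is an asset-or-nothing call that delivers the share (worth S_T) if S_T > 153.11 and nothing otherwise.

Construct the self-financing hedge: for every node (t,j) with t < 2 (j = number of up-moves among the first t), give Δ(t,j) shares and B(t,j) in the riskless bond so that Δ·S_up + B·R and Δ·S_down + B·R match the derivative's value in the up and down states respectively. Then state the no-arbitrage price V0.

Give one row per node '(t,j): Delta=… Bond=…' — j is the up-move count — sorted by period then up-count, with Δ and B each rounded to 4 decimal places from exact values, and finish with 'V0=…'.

(0,0): Delta=1.1440 Bond=-29.2217
(1,0): Delta=2.4510 Bond=-217.9571
(1,1): Delta=1.0000 Bond=0.0000
V0=188.1298

Under the risk-neutral measure, an up-move has probability p* = (R−d)/(u−d) = 0.8431 and values discount at R = 1.17.
Terminal payoffs: V(2,0)=0.0000, V(2,1)=175.7500, V(2,2)=296.8750
  t=1,j=0: stock 140.6000 → up 175.7500 (V=175.7500), down 104.0440 (V=0.0000). Price 126.6507; hedge Δ=2.4510, bond B=-217.9571.
  t=1,j=1: stock 237.5000 → up 296.8750 (V=296.8750), down 175.7500 (V=175.7500). Price 237.5000; hedge Δ=1.0000, bond B=0.0000.
  t=0,j=0: stock 190.0000 → up 237.5000 (V=237.5000), down 140.6000 (V=126.6507). Price 188.1298; hedge Δ=1.1440, bond B=-29.2217.
Check: Δ(0,0)·S0 + B(0,0) = 188.1298 = V0.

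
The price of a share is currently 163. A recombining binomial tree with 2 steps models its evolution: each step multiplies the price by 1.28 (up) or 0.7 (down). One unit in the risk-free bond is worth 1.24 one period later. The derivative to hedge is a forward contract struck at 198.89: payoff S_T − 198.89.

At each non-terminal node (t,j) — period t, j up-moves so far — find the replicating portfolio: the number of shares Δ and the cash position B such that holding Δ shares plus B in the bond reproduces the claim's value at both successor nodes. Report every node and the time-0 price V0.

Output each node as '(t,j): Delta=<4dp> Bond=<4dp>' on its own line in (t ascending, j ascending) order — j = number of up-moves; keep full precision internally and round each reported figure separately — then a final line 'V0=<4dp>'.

(0,0): Delta=1.0000 Bond=-129.3509
(1,0): Delta=1.0000 Bond=-160.3952
(1,1): Delta=1.0000 Bond=-160.3952
V0=33.6491

Under the risk-neutral measure, an up-move has probability p* = (R−d)/(u−d) = 0.9310 and values discount at R = 1.24.
Terminal values V(2,·): V(2,0)=-119.0200, V(2,1)=-52.8420, V(2,2)=68.1692
  t=1,j=0: stock 114.1000 → up 146.0480 (V=-52.8420), down 79.8700 (V=-119.0200). Price -46.2952; hedge Δ=1.0000, bond B=-160.3952.
  t=1,j=1: stock 208.6400 → up 267.0592 (V=68.1692), down 146.0480 (V=-52.8420). Price 48.2448; hedge Δ=1.0000, bond B=-160.3952.
  t=0,j=0: stock 163.0000 → up 208.6400 (V=48.2448), down 114.1000 (V=-46.2952). Price 33.6491; hedge Δ=1.0000, bond B=-129.3509.
Check: Δ(0,0)·S0 + B(0,0) = 33.6491 = V0.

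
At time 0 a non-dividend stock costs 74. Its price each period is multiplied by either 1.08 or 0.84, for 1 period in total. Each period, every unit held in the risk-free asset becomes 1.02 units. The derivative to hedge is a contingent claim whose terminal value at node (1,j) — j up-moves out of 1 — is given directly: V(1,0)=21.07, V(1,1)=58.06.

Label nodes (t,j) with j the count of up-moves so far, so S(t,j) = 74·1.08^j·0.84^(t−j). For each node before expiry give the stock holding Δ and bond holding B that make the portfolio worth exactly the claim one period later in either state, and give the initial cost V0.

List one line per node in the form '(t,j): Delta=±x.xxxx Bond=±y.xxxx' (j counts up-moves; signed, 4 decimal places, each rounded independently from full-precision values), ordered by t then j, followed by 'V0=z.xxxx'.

(0,0): Delta=2.0828 Bond=-106.2696
V0=47.8554

Under the risk-neutral measure, an up-move has probability p* = (R−d)/(u−d) = 0.7500 and values discount at R = 1.02.
At expiry t=1: V(1,0)=21.0700, V(1,1)=58.0600
Node (0,0) S=74.0000: V=(p*·58.0600+(1−p*)·21.0700)/1.02=47.8554; Δ=(58.0600−21.0700)/(79.9200−62.1600)=2.0828; B=V−Δ·S=-106.2696
Check: Δ(0,0)·S0 + B(0,0) = 47.8554 = V0.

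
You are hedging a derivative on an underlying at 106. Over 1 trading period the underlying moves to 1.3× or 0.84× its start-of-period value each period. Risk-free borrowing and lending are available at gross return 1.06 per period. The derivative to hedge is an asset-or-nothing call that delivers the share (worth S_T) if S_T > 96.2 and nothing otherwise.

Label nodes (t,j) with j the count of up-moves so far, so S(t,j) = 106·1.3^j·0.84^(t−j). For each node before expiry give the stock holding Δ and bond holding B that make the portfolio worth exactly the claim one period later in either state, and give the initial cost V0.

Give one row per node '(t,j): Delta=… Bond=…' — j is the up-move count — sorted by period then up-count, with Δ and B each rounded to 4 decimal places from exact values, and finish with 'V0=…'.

(0,0): Delta=2.8261 Bond=-237.3913
V0=62.1739

No-arbitrage ⇒ martingale measure with p* = (R−d)/(u−d) = 0.4783.
Payoff layer (t=1): V(1,0)=0.0000, V(1,1)=137.8000
(0,0): S=106.0000. Δ = (V_up−V_dn)/(S_up−S_dn) = (137.8000−0.0000)/(137.8000−89.0400) = 2.8261. V = [p*·137.8000 + (1−p*)·0.0000]/1.06 = 62.1739. B = V − Δ·S = -237.3913.
The time-0 hedge costs 62.1739, which is the no-arbitrage price.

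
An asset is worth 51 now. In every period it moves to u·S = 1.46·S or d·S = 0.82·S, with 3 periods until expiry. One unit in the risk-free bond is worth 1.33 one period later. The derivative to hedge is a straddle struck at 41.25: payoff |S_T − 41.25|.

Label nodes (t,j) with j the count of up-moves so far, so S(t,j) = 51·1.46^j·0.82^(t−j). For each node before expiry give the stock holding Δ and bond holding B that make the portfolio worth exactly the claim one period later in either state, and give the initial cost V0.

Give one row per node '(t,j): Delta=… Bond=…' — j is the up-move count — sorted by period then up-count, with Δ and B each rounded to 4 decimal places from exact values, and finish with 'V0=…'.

The replicating-portfolio and risk-neutral prices coincide; use p* = (1.33−0.82)/(1.46−0.82) = 0.7969 for the latter.
Terminal values V(3,·): V(3,0)=13.1302, V(3,1)=8.8169, V(3,2)=47.8935, V(3,3)=117.4689
Node (2,0) S=34.2924: V=(p*·8.8169+(1−p*)·13.1302)/1.33=7.2880; Δ=(8.8169−13.1302)/(50.0669−28.1198)=-0.1965; B=V−Δ·S=14.0276
Node (2,1) S=61.0572: V=(p*·47.8935+(1−p*)·8.8169)/1.33=30.0422; Δ=(47.8935−8.8169)/(89.1435−50.0669)=1.0000; B=V−Δ·S=-31.0150
Node (2,2) S=108.7116: V=(p*·117.4689+(1−p*)·47.8935)/1.33=77.6966; Δ=(117.4689−47.8935)/(158.7189−89.1435)=1.0000; B=V−Δ·S=-31.0150
Node (1,0) S=41.8200: V=(p*·30.0422+(1−p*)·7.2880)/1.33=19.1130; Δ=(30.0422−7.2880)/(61.0572−34.2924)=0.8502; B=V−Δ·S=-16.4404
Node (1,1) S=74.4600: V=(p*·77.6966+(1−p*)·30.0422)/1.33=51.1404; Δ=(77.6966−30.0422)/(108.7116−61.0572)=1.0000; B=V−Δ·S=-23.3196
Node (0,0) S=51.0000: V=(p*·51.1404+(1−p*)·19.1130)/1.33=33.5600; Δ=(51.1404−19.1130)/(74.4600−41.8200)=0.9812; B=V−Δ·S=-16.4829
Check: Δ(0,0)·S0 + B(0,0) = 33.5600 = V0.

(0,0): Delta=0.9812 Bond=-16.4829
(1,0): Delta=0.8502 Bond=-16.4404
(1,1): Delta=1.0000 Bond=-23.3196
(2,0): Delta=-0.1965 Bond=14.0276
(2,1): Delta=1.0000 Bond=-31.0150
(2,2): Delta=1.0000 Bond=-31.0150
V0=33.5600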